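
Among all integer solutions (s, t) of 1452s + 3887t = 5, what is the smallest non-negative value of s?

431

Reduce mod 3887: 1452s ≡ 5 (mod 3887). With g = gcd(1452, 3887) = 1 dividing 5, divide through: 1452s ≡ 5 (mod 3887).
Since gcd(1452, 3887) = 1, s ≡ 5·(1452)⁻¹ ≡ 431 (mod 3887). Smallest non-negative: 431.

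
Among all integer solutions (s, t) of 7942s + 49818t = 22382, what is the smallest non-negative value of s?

53

gcd(7942, 49818) = 722 (Euclid: 49818 = 6·7942 + 2166; 7942 = 3·2166 + 1444; 2166 = 1·1444 + 722; 1444 = 2·722 + 0), and 722 | 22382.
Extended Euclid: 7942·(-25) + 49818·(4) = 722. Scale by 31: s₀ = -775.
General solution s = s₀ + 69k; reducing mod 69 gives s = 53 (and t = -8).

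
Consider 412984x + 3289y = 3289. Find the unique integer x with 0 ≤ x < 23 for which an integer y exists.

Reduce mod 3289: 412984x ≡ 3289 (mod 3289). With g = gcd(412984, 3289) = 143 dividing 3289, divide through: 2888x ≡ 23 (mod 23).
Since gcd(2888, 23) = 1, x ≡ 23·(2888)⁻¹ ≡ 0 (mod 23). Smallest non-negative: 0.

0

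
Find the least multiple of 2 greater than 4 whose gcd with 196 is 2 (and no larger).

6

gcd(k, 196) = 2 forces 2 | k; write k = 2s. Then gcd(2s, 2·98) = 2·gcd(s, 98), so need gcd(s, 98) = 1.
2s > 4 gives s ≥ 3. The least s ≥ 3 coprime to 98 is 3, so k = 2·3 = 6.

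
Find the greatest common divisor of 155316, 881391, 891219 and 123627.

21

gcd(155316, 881391): 881391 = 5·155316 + 104811; 155316 = 1·104811 + 50505; 104811 = 2·50505 + 3801; 50505 = 13·3801 + 1092; 3801 = 3·1092 + 525; 1092 = 2·525 + 42; 525 = 12·42 + 21; 42 = 2·21 + 0 → 21
gcd(21, 891219): 891219 = 42439·21 + 0 → 21
gcd(21, 123627): 123627 = 5887·21 + 0 → 21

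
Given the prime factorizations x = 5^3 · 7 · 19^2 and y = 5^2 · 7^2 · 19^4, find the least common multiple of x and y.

max exponent per prime: 5^3 · 7^2 · 19^4 = 798216125

798216125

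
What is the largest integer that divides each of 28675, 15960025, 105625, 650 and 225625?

25

28675 = 5² · 31 · 37; 15960025 = 5² · 17² · 47²; 105625 = 5⁴ · 13²; 650 = 2 · 5² · 13; 225625 = 5⁴ · 19²
gcd takes min exponent of each prime: 5² = 25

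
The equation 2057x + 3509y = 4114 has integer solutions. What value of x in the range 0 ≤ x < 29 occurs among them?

gcd(2057, 3509) = 121 (Euclid: 3509 = 1·2057 + 1452; 2057 = 1·1452 + 605; 1452 = 2·605 + 242; 605 = 2·242 + 121; 242 = 2·121 + 0), and 121 | 4114.
Extended Euclid: 2057·(12) + 3509·(-7) = 121. Scale by 34: x₀ = 408.
General solution x = x₀ + 29t; reducing mod 29 gives x = 2 (and y = 0).

2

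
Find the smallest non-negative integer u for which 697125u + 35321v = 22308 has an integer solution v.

9

Euclid: 697125 = 19·35321 + 26026; 35321 = 1·26026 + 9295; 26026 = 2·9295 + 7436; 9295 = 1·7436 + 1859; 7436 = 4·1859 + 0 → gcd = 1859; 22308 = 1859·12.
Back-substitution yields 697125·(-4) + 35321·(79) = 1859, so one solution is u = -4·12 = -48, v = 79·12 = 948.
Solutions in u differ by 35321/1859 = 19; the one in [0, 19) is -48 mod 19 = 9.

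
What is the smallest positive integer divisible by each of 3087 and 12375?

3087 = 3² · 7³; 12375 = 3² · 5³ · 11
max exponents: 3² · 5³ · 7³ · 11 = 4244625

4244625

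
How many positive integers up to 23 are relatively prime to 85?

18

85 = 5·17. Inclusion–exclusion on these primes:
23 − ⌊23/5⌋ − ⌊23/17⌋ + ⌊23/85⌋ = 18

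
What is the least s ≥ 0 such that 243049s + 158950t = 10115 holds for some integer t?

535

Euclid: 243049 = 1·158950 + 84099; 158950 = 1·84099 + 74851; 84099 = 1·74851 + 9248; 74851 = 8·9248 + 867; 9248 = 10·867 + 578; 867 = 1·578 + 289; 578 = 2·289 + 0 → gcd = 289; 10115 = 289·35.
Back-substitution yields 243049·(-189) + 158950·(289) = 289, so one solution is s = -189·35 = -6615, t = 289·35 = 10115.
Solutions in s differ by 158950/289 = 550; the one in [0, 550) is -6615 mod 550 = 535.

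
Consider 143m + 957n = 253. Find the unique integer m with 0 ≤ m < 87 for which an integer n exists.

62

Reduce mod 957: 143m ≡ 253 (mod 957). With g = gcd(143, 957) = 11 dividing 253, divide through: 13m ≡ 23 (mod 87).
Since gcd(13, 87) = 1, m ≡ 23·(13)⁻¹ ≡ 62 (mod 87). Smallest non-negative: 62.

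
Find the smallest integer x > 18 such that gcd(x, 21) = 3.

21 = 3·7. Any x with gcd(x, 21) = 3 is a multiple of 3, say 3s, with s coprime to 7.
Need s > 18/3, so s ≥ 7. First s ≥ 7 with gcd(s, 7) = 1 is s = 8. Thus x = 3·8 = 24.

24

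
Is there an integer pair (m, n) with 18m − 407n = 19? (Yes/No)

Yes

By Bézout, 18m − 407n = 19 has integer solutions iff gcd(18, 407) | 19.
Euclid: 407 = 22·18 + 11; 18 = 1·11 + 7; 11 = 1·7 + 4; 7 = 1·4 + 3; 4 = 1·3 + 1; 3 = 3·1 + 0. gcd = 1; 19 mod 1 = 0. Yes.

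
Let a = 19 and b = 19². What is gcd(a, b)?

min exponent per shared prime: 19 = 19

19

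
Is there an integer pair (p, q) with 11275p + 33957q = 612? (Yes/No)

No

gcd(11275, 33957): 33957 = 3·11275 + 132; 11275 = 85·132 + 55; 132 = 2·55 + 22; 55 = 2·22 + 11; 22 = 2·11 + 0 → 11
11 does not divide 612, so a solution does not exist.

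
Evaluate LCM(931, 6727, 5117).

654019121

lcm(931, 6727) = 931·6727/gcd = 6262837/7 = 894691
lcm(894691, 5117) = 894691·5117/gcd = 4578133847/7 = 654019121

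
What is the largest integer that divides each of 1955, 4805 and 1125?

5

gcd(1955, 4805): 4805 = 2·1955 + 895; 1955 = 2·895 + 165; 895 = 5·165 + 70; 165 = 2·70 + 25; 70 = 2·25 + 20; 25 = 1·20 + 5; 20 = 4·5 + 0 → 5
gcd(5, 1125): 1125 = 225·5 + 0 → 5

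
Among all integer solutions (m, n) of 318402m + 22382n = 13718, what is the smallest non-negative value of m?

16

gcd(318402, 22382) = 722 (Euclid: 318402 = 14·22382 + 5054; 22382 = 4·5054 + 2166; 5054 = 2·2166 + 722; 2166 = 3·722 + 0), and 722 | 13718.
Extended Euclid: 318402·(9) + 22382·(-128) = 722. Scale by 19: m₀ = 171.
General solution m = m₀ + 31t; reducing mod 31 gives m = 16 (and n = -227).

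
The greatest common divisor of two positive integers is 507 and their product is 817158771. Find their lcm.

For any two positive integers, gcd × lcm equals their product. Hence lcm = 817158771 / 507 = 1611753.

1611753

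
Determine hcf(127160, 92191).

3179

127160 = 2³ · 5 · 11 · 17²
92191 = 11 · 17² · 29
Common: 11 · 17² = 3179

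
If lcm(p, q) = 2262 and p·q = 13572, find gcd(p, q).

6

gcd·lcm = product, so gcd = 13572/2262 = 6.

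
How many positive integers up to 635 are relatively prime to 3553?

515

3553 = 11·17·19. Inclusion–exclusion on these primes:
635 − ⌊635/11⌋ − ⌊635/17⌋ − ⌊635/19⌋ + ⌊635/187⌋ + ⌊635/209⌋ + ⌊635/323⌋ − ⌊635/3553⌋ = 515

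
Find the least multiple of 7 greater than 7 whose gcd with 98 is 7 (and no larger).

gcd(a, 98) = 7 forces 7 | a; write a = 7s. Then gcd(7s, 7·14) = 7·gcd(s, 14), so need gcd(s, 14) = 1.
7s > 7 gives s ≥ 2. The least s ≥ 2 coprime to 14 is 3, so a = 7·3 = 21.

21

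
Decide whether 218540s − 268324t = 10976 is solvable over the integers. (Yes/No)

Yes

By Bézout, 218540s − 268324t = 10976 has integer solutions iff gcd(218540, 268324) | 10976.
Euclid: 268324 = 1·218540 + 49784; 218540 = 4·49784 + 19404; 49784 = 2·19404 + 10976; 19404 = 1·10976 + 8428; 10976 = 1·8428 + 2548; 8428 = 3·2548 + 784; 2548 = 3·784 + 196; 784 = 4·196 + 0. gcd = 196; 10976 mod 196 = 0. Yes.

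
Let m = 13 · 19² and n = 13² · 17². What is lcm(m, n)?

17631601

max exponent per prime: 13² · 17² · 19² = 17631601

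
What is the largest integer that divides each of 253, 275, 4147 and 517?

gcd(253, 275): 275 = 1·253 + 22; 253 = 11·22 + 11; 22 = 2·11 + 0 → 11
gcd(11, 4147): 4147 = 377·11 + 0 → 11
gcd(11, 517): 517 = 47·11 + 0 → 11

11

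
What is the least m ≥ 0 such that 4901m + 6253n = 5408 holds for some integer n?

gcd(4901, 6253) = 169 (Euclid: 6253 = 1·4901 + 1352; 4901 = 3·1352 + 845; 1352 = 1·845 + 507; 845 = 1·507 + 338; 507 = 1·338 + 169; 338 = 2·169 + 0), and 169 | 5408.
Extended Euclid: 4901·(-14) + 6253·(11) = 169. Scale by 32: m₀ = -448.
General solution m = m₀ + 37t; reducing mod 37 gives m = 33 (and n = -25).

33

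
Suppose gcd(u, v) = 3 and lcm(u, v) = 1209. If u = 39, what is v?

Using uv = gcd(u,v)·lcm(u,v) = 3·1209 = 3627, we get v = 3627/39 = 93.

93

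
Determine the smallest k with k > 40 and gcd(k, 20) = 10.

50

gcd(k, 20) = 10 forces 10 | k; write k = 10s. Then gcd(10s, 10·2) = 10·gcd(s, 2), so need gcd(s, 2) = 1.
10s > 40 gives s ≥ 5. The least s ≥ 5 coprime to 2 is 5, so k = 10·5 = 50.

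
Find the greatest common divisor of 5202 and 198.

Euclid: 5202 = 26·198 + 54; 198 = 3·54 + 36; 54 = 1·36 + 18; 36 = 2·18 + 0. Last nonzero remainder: 18.

18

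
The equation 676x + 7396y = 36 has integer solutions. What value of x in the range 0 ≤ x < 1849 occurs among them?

1674

Reduce mod 7396: 676x ≡ 36 (mod 7396). With g = gcd(676, 7396) = 4 dividing 36, divide through: 169x ≡ 9 (mod 1849).
Since gcd(169, 1849) = 1, x ≡ 9·(169)⁻¹ ≡ 1674 (mod 1849). Smallest non-negative: 1674.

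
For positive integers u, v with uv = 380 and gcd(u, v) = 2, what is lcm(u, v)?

Since gcd(u,v)·lcm(u,v) = uv, lcm = 380/2 = 190.

190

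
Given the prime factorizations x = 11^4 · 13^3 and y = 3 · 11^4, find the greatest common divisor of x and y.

14641

min exponent per shared prime: 11^4 = 14641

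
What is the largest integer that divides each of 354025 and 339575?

7225

Euclid: 354025 = 1·339575 + 14450; 339575 = 23·14450 + 7225; 14450 = 2·7225 + 0. Last nonzero remainder: 7225.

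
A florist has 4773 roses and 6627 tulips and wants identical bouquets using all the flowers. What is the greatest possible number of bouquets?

3

Euclid: 6627 = 1·4773 + 1854; 4773 = 2·1854 + 1065; 1854 = 1·1065 + 789; 1065 = 1·789 + 276; 789 = 2·276 + 237; 276 = 1·237 + 39; 237 = 6·39 + 3; 39 = 13·3 + 0. Last nonzero remainder: 3.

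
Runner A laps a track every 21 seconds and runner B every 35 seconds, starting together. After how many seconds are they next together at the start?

105

21 = 3 · 7; 35 = 5 · 7
max exponents: 3 · 5 · 7 = 105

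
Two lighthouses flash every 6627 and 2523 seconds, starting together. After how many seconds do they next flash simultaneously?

5573307

6627 = 3 · 47²; 2523 = 3 · 29²
max exponents: 3 · 29² · 47² = 5573307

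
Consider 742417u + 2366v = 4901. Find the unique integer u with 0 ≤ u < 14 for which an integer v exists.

9

Euclid: 742417 = 313·2366 + 1859; 2366 = 1·1859 + 507; 1859 = 3·507 + 338; 507 = 1·338 + 169; 338 = 2·169 + 0 → gcd = 169; 4901 = 169·29.
Back-substitution yields 742417·(-5) + 2366·(1569) = 169, so one solution is u = -5·29 = -145, v = 1569·29 = 45501.
Solutions in u differ by 2366/169 = 14; the one in [0, 14) is -145 mod 14 = 9.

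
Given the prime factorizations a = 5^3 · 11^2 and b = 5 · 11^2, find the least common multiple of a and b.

max exponent per prime: 5^3 · 11^2 = 15125

15125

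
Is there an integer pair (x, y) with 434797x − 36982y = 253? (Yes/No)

Yes

gcd(434797, 36982): 434797 = 11·36982 + 27995; 36982 = 1·27995 + 8987; 27995 = 3·8987 + 1034; 8987 = 8·1034 + 715; 1034 = 1·715 + 319; 715 = 2·319 + 77; 319 = 4·77 + 11; 77 = 7·11 + 0 → 11
11 divides 253, so a solution exists.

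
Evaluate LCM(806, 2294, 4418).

65876798

806 = 2 · 13 · 31; 2294 = 2 · 31 · 37; 4418 = 2 · 47²
lcm takes max exponent of each prime: 2 · 13 · 31 · 37 · 47² = 65876798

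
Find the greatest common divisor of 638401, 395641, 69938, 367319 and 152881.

638401 = 17² · 47²; 395641 = 17² · 37²; 69938 = 2 · 11² · 17²; 367319 = 17² · 31 · 41; 152881 = 17² · 23²
gcd takes min exponent of each prime: 17² = 289

289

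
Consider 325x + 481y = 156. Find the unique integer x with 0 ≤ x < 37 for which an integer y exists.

36

Euclid: 481 = 1·325 + 156; 325 = 2·156 + 13; 156 = 12·13 + 0 → gcd = 13; 156 = 13·12.
Back-substitution yields 325·(3) + 481·(-2) = 13, so one solution is x = 3·12 = 36, y = -2·12 = -24.
Solutions in x differ by 481/13 = 37; the one in [0, 37) is 36 mod 37 = 36.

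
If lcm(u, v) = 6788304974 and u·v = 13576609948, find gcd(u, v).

2

gcd·lcm = product, so gcd = 13576609948/6788304974 = 2.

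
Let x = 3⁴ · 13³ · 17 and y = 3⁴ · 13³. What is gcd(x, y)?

min exponent per shared prime: 3⁴ · 13³ = 177957

177957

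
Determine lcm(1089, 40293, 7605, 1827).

1089 = 3² · 11²; 40293 = 3² · 11² · 37; 7605 = 3² · 5 · 13²; 1827 = 3² · 7 · 29
lcm takes max exponent of each prime: 3² · 5 · 7 · 11² · 13² · 29 · 37 = 6911659755

6911659755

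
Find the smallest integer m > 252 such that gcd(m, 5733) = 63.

315

5733 = 63·91. Any m with gcd(m, 5733) = 63 is a multiple of 63, say 63s, with s coprime to 91.
Need s > 252/63, so s ≥ 5. First s ≥ 5 with gcd(s, 91) = 1 is s = 5. Thus m = 63·5 = 315.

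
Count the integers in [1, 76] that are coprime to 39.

Prime factors of 39: 3, 13. Count integers ≤ 76 divisible by none of them.
By inclusion–exclusion: 76 − ⌊76/3⌋ − ⌊76/13⌋ + ⌊76/39⌋ = 47.

47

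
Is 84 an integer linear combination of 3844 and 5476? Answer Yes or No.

gcd(3844, 5476): 5476 = 1·3844 + 1632; 3844 = 2·1632 + 580; 1632 = 2·580 + 472; 580 = 1·472 + 108; 472 = 4·108 + 40; 108 = 2·40 + 28; 40 = 1·28 + 12; 28 = 2·12 + 4; 12 = 3·4 + 0 → 4
4 divides 84, so a solution exists.

Yes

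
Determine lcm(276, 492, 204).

276 = 2² · 3 · 23; 492 = 2² · 3 · 41; 204 = 2² · 3 · 17
lcm takes max exponent of each prime: 2² · 3 · 17 · 23 · 41 = 192372

192372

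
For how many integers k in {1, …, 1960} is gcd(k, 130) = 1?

130 = 2·5·13. Inclusion–exclusion on these primes:
1960 − ⌊1960/2⌋ − ⌊1960/5⌋ − ⌊1960/13⌋ + ⌊1960/10⌋ + ⌊1960/26⌋ + ⌊1960/65⌋ − ⌊1960/130⌋ = 724

724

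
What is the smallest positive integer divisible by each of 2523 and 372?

312852

gcd first: 2523 = 6·372 + 291; 372 = 1·291 + 81; 291 = 3·81 + 48; 81 = 1·48 + 33; 48 = 1·33 + 15; 33 = 2·15 + 3; 15 = 5·3 + 0 → gcd = 3
lcm = 2523·372/gcd = 938556/3 = 312852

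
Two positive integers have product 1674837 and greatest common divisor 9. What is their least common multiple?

186093

gcd·lcm = product, so lcm = 1674837/9 = 186093.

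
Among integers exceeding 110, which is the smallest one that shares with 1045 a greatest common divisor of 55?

Multiples of 55 above 110: 55·3, 55·4, … . Need the cofactor coprime to 1045/55 = 19.
Checking s = 3, 4, … the first with gcd(s, 19) = 1 is s = 3, giving 165.

165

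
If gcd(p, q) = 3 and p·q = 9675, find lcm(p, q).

For any two positive integers, gcd × lcm equals their product. Hence lcm = 9675 / 3 = 3225.

3225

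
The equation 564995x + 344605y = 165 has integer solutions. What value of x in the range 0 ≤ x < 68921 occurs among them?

gcd(564995, 344605) = 5 (Euclid: 564995 = 1·344605 + 220390; 344605 = 1·220390 + 124215; 220390 = 1·124215 + 96175; 124215 = 1·96175 + 28040; 96175 = 3·28040 + 12055; 28040 = 2·12055 + 3930; 12055 = 3·3930 + 265; 3930 = 14·265 + 220; 265 = 1·220 + 45; 220 = 4·45 + 40; 45 = 1·40 + 5; 40 = 8·5 + 0), and 5 | 165.
Extended Euclid: 564995·(7804) + 344605·(-12795) = 5. Scale by 33: x₀ = 257532.
General solution x = x₀ + 68921t; reducing mod 68921 gives x = 50769 (and y = -83238).

50769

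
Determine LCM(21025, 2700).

21025 = 5² · 29²; 2700 = 2² · 3³ · 5²
max exponents: 2² · 3³ · 5² · 29² = 2270700

2270700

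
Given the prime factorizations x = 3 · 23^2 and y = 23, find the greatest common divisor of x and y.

min exponent per shared prime: 23 = 23

23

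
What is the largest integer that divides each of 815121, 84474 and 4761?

gcd(815121, 84474): 815121 = 9·84474 + 54855; 84474 = 1·54855 + 29619; 54855 = 1·29619 + 25236; 29619 = 1·25236 + 4383; 25236 = 5·4383 + 3321; 4383 = 1·3321 + 1062; 3321 = 3·1062 + 135; 1062 = 7·135 + 117; 135 = 1·117 + 18; 117 = 6·18 + 9; 18 = 2·9 + 0 → 9
gcd(9, 4761): 4761 = 529·9 + 0 → 9

9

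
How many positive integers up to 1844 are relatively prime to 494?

806

494 = 2·13·19. Inclusion–exclusion on these primes:
1844 − ⌊1844/2⌋ − ⌊1844/13⌋ − ⌊1844/19⌋ + ⌊1844/26⌋ + ⌊1844/38⌋ + ⌊1844/247⌋ − ⌊1844/494⌋ = 806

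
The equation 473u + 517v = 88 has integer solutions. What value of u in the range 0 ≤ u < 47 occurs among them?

Euclid: 517 = 1·473 + 44; 473 = 10·44 + 33; 44 = 1·33 + 11; 33 = 3·11 + 0 → gcd = 11; 88 = 11·8.
Back-substitution yields 473·(-12) + 517·(11) = 11, so one solution is u = -12·8 = -96, v = 11·8 = 88.
Solutions in u differ by 517/11 = 47; the one in [0, 47) is -96 mod 47 = 45.

45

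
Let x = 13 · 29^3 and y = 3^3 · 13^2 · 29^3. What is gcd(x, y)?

317057

min exponent per shared prime: 13 · 29^3 = 317057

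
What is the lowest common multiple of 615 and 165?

gcd first: 615 = 3·165 + 120; 165 = 1·120 + 45; 120 = 2·45 + 30; 45 = 1·30 + 15; 30 = 2·15 + 0 → gcd = 15
lcm = 615·165/gcd = 101475/15 = 6765

6765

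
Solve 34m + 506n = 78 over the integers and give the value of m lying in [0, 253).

Euclid: 506 = 14·34 + 30; 34 = 1·30 + 4; 30 = 7·4 + 2; 4 = 2·2 + 0 → gcd = 2; 78 = 2·39.
Back-substitution yields 34·(-119) + 506·(8) = 2, so one solution is m = -119·39 = -4641, n = 8·39 = 312.
Solutions in m differ by 506/2 = 253; the one in [0, 253) is -4641 mod 253 = 166.

166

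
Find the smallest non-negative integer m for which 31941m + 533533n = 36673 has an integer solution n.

gcd(31941, 533533) = 1183 (Euclid: 533533 = 16·31941 + 22477; 31941 = 1·22477 + 9464; 22477 = 2·9464 + 3549; 9464 = 2·3549 + 2366; 3549 = 1·2366 + 1183; 2366 = 2·1183 + 0), and 1183 | 36673.
Extended Euclid: 31941·(-167) + 533533·(10) = 1183. Scale by 31: m₀ = -5177.
General solution m = m₀ + 451t; reducing mod 451 gives m = 235 (and n = -14).

235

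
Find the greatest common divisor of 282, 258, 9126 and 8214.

282 = 2 · 3 · 47; 258 = 2 · 3 · 43; 9126 = 2 · 3³ · 13²; 8214 = 2 · 3 · 37²
gcd takes min exponent of each prime: 2 · 3 = 6

6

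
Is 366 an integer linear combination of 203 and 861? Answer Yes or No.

By Bézout, 203p + 861q = 366 has integer solutions iff gcd(203, 861) | 366.
Euclid: 861 = 4·203 + 49; 203 = 4·49 + 7; 49 = 7·7 + 0. gcd = 7; 366 mod 7 = 2. No.

No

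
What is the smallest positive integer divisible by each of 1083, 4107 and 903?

446270727

1083 = 3 · 19²; 4107 = 3 · 37²; 903 = 3 · 7 · 43
lcm takes max exponent of each prime: 3 · 7 · 19² · 37² · 43 = 446270727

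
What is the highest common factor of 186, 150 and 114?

gcd(186, 150): 186 = 1·150 + 36; 150 = 4·36 + 6; 36 = 6·6 + 0 → 6
gcd(6, 114): 114 = 19·6 + 0 → 6

6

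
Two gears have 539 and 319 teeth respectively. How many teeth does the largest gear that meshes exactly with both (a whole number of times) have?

Euclid: 539 = 1·319 + 220; 319 = 1·220 + 99; 220 = 2·99 + 22; 99 = 4·22 + 11; 22 = 2·11 + 0. Last nonzero remainder: 11.

11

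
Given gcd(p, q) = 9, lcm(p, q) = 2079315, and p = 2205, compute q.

Using pq = gcd(p,q)·lcm(p,q) = 9·2079315 = 18713835, we get q = 18713835/2205 = 8487.

8487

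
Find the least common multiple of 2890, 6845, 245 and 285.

2890 = 2 · 5 · 17²; 6845 = 5 · 37²; 245 = 5 · 7²; 285 = 3 · 5 · 19
lcm takes max exponent of each prime: 2 · 3 · 5 · 7² · 17² · 19 · 37² = 11050253130

11050253130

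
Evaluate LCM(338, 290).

49010

338 = 2 · 13²; 290 = 2 · 5 · 29
max exponents: 2 · 5 · 13² · 29 = 49010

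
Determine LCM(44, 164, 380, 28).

1199660

lcm(44, 164) = 44·164/gcd = 7216/4 = 1804
lcm(1804, 380) = 1804·380/gcd = 685520/4 = 171380
lcm(171380, 28) = 171380·28/gcd = 4798640/4 = 1199660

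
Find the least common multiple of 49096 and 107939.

14679704

49096 = 2³ · 17 · 19²; 107939 = 13 · 19² · 23
max exponents: 2³ · 13 · 17 · 19² · 23 = 14679704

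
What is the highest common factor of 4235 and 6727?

7

4235 = 5 · 7 · 11²
6727 = 7 · 31²
Common: 7 = 7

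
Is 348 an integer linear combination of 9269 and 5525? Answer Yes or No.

No

gcd(9269, 5525): 9269 = 1·5525 + 3744; 5525 = 1·3744 + 1781; 3744 = 2·1781 + 182; 1781 = 9·182 + 143; 182 = 1·143 + 39; 143 = 3·39 + 26; 39 = 1·26 + 13; 26 = 2·13 + 0 → 13
13 does not divide 348, so a solution does not exist.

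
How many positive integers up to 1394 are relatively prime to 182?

551

182 = 2·7·13. Inclusion–exclusion on these primes:
1394 − ⌊1394/2⌋ − ⌊1394/7⌋ − ⌊1394/13⌋ + ⌊1394/14⌋ + ⌊1394/26⌋ + ⌊1394/91⌋ − ⌊1394/182⌋ = 551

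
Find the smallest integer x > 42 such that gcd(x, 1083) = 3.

gcd(x, 1083) = 3 forces 3 | x; write x = 3s. Then gcd(3s, 3·361) = 3·gcd(s, 361), so need gcd(s, 361) = 1.
3s > 42 gives s ≥ 15. The least s ≥ 15 coprime to 361 is 15, so x = 3·15 = 45.

45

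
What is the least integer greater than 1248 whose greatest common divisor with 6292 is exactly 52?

Multiples of 52 above 1248: 52·25, 52·26, … . Need the cofactor coprime to 6292/52 = 121.
Checking s = 25, 26, … the first with gcd(s, 121) = 1 is s = 25, giving 1300.

1300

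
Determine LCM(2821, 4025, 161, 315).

14598675

lcm(2821, 4025) = 2821·4025/gcd = 11354525/7 = 1622075
lcm(1622075, 161) = 1622075·161/gcd = 261154075/161 = 1622075
lcm(1622075, 315) = 1622075·315/gcd = 510953625/35 = 14598675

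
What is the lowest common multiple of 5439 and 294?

10878

5439 = 3 · 7² · 37; 294 = 2 · 3 · 7²
max exponents: 2 · 3 · 7² · 37 = 10878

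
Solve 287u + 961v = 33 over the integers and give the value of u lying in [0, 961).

566

gcd(287, 961) = 1 (Euclid: 961 = 3·287 + 100; 287 = 2·100 + 87; 100 = 1·87 + 13; 87 = 6·13 + 9; 13 = 1·9 + 4; 9 = 2·4 + 1; 4 = 4·1 + 0), and 1 | 33.
Extended Euclid: 287·(221) + 961·(-66) = 1. Scale by 33: u₀ = 7293.
General solution u = u₀ + 961t; reducing mod 961 gives u = 566 (and v = -169).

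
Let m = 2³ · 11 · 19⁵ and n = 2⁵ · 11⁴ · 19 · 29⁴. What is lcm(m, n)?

max exponent per prime: 2⁵ · 11⁴ · 19⁵ · 29⁴ = 820504024013023328

820504024013023328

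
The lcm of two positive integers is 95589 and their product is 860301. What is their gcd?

gcd·lcm = product, so gcd = 860301/95589 = 9.

9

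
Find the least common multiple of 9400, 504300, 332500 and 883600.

9400 = 2³ · 5² · 47; 504300 = 2² · 3 · 5² · 41²; 332500 = 2² · 5⁴ · 7 · 19; 883600 = 2⁴ · 5² · 47²
lcm takes max exponent of each prime: 2⁴ · 3 · 5⁴ · 7 · 19 · 41² · 47² = 14816182710000

14816182710000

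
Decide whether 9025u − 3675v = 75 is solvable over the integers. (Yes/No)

Yes

By Bézout, 9025u − 3675v = 75 has integer solutions iff gcd(9025, 3675) | 75.
Euclid: 9025 = 2·3675 + 1675; 3675 = 2·1675 + 325; 1675 = 5·325 + 50; 325 = 6·50 + 25; 50 = 2·25 + 0. gcd = 25; 75 mod 25 = 0. Yes.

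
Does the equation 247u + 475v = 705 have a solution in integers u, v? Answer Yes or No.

No

gcd(247, 475): 475 = 1·247 + 228; 247 = 1·228 + 19; 228 = 12·19 + 0 → 19
19 does not divide 705, so a solution does not exist.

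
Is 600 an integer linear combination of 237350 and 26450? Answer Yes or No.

Yes

gcd(237350, 26450): 237350 = 8·26450 + 25750; 26450 = 1·25750 + 700; 25750 = 36·700 + 550; 700 = 1·550 + 150; 550 = 3·150 + 100; 150 = 1·100 + 50; 100 = 2·50 + 0 → 50
50 divides 600, so a solution exists.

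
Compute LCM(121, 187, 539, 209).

121 = 11²; 187 = 11 · 17; 539 = 7² · 11; 209 = 11 · 19
lcm takes max exponent of each prime: 7² · 11² · 17 · 19 = 1915067

1915067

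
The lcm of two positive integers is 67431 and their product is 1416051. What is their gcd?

21

gcd·lcm = product, so gcd = 1416051/67431 = 21.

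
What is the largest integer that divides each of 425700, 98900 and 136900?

100

425700 = 2² · 3² · 5² · 11 · 43; 98900 = 2² · 5² · 23 · 43; 136900 = 2² · 5² · 37²
gcd takes min exponent of each prime: 2² · 5² = 100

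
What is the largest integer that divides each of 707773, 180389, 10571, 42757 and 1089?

707773 = 11 · 37² · 47; 180389 = 11 · 23² · 31; 10571 = 11 · 31²; 42757 = 11 · 13² · 23; 1089 = 3² · 11²
gcd takes min exponent of each prime: 11 = 11

11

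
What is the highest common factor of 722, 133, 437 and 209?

19

gcd(722, 133): 722 = 5·133 + 57; 133 = 2·57 + 19; 57 = 3·19 + 0 → 19
gcd(19, 437): 437 = 23·19 + 0 → 19
gcd(19, 209): 209 = 11·19 + 0 → 19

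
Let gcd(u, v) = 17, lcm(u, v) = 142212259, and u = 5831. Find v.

u·v = gcd·lcm = 17·142212259 = 2417608403, so v = 2417608403/5831 = 414613.

414613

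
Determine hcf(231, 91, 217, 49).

7

231 = 3 · 7 · 11; 91 = 7 · 13; 217 = 7 · 31; 49 = 7²
gcd takes min exponent of each prime: 7 = 7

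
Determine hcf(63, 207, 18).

gcd(63, 207): 207 = 3·63 + 18; 63 = 3·18 + 9; 18 = 2·9 + 0 → 9
gcd(9, 18): 18 = 2·9 + 0 → 9

9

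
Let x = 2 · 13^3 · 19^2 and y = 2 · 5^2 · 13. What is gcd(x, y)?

min exponent per shared prime: 2 · 13 = 26

26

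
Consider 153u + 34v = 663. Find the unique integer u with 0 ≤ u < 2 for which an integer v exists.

Euclid: 153 = 4·34 + 17; 34 = 2·17 + 0 → gcd = 17; 663 = 17·39.
Back-substitution yields 153·(1) + 34·(-4) = 17, so one solution is u = 1·39 = 39, v = -4·39 = -156.
Solutions in u differ by 34/17 = 2; the one in [0, 2) is 39 mod 2 = 1.

1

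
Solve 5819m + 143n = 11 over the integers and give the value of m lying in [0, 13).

3

gcd(5819, 143) = 11 (Euclid: 5819 = 40·143 + 99; 143 = 1·99 + 44; 99 = 2·44 + 11; 44 = 4·11 + 0), and 11 | 11.
Extended Euclid: 5819·(3) + 143·(-122) = 11. Scale by 1: m₀ = 3.
General solution m = m₀ + 13t; reducing mod 13 gives m = 3 (and n = -122).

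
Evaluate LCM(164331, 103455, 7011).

4076230455

lcm(164331, 103455) = 164331·103455/gcd = 17000863605/171 = 99420255
lcm(99420255, 7011) = 99420255·7011/gcd = 697035407805/171 = 4076230455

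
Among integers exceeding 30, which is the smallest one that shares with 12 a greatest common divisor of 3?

Multiples of 3 above 30: 3·11, 3·12, … . Need the cofactor coprime to 12/3 = 4.
Checking s = 11, 12, … the first with gcd(s, 4) = 1 is s = 11, giving 33.

33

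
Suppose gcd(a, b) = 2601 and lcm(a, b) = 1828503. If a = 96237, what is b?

a·b = gcd·lcm = 2601·1828503 = 4755936303, so b = 4755936303/96237 = 49419.

49419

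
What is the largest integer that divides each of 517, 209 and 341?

517 = 11 · 47; 209 = 11 · 19; 341 = 11 · 31
gcd takes min exponent of each prime: 11 = 11

11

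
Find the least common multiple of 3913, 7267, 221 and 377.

3913 = 7 · 13 · 43; 7267 = 13² · 43; 221 = 13 · 17; 377 = 13 · 29
lcm takes max exponent of each prime: 7 · 13² · 17 · 29 · 43 = 25078417

25078417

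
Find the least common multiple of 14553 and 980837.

gcd first: 980837 = 67·14553 + 5786; 14553 = 2·5786 + 2981; 5786 = 1·2981 + 2805; 2981 = 1·2805 + 176; 2805 = 15·176 + 165; 176 = 1·165 + 11; 165 = 15·11 + 0 → gcd = 11
lcm = 14553·980837/gcd = 14274120861/11 = 1297647351

1297647351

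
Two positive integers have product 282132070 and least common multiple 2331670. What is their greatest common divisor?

From gcd × lcm = uv: gcd = 282132070 / 2331670 = 121.

121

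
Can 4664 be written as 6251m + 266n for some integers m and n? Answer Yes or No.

No

gcd(6251, 266): 6251 = 23·266 + 133; 266 = 2·133 + 0 → 133
133 does not divide 4664, so a solution does not exist.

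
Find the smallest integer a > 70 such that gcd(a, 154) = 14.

84

Multiples of 14 above 70: 14·6, 14·7, … . Need the cofactor coprime to 154/14 = 11.
Checking s = 6, 7, … the first with gcd(s, 11) = 1 is s = 6, giving 84.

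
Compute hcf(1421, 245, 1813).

gcd(1421, 245): 1421 = 5·245 + 196; 245 = 1·196 + 49; 196 = 4·49 + 0 → 49
gcd(49, 1813): 1813 = 37·49 + 0 → 49

49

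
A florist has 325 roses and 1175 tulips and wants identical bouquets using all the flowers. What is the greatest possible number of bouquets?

25

325 = 5² · 13
1175 = 5² · 47
Common: 5² = 25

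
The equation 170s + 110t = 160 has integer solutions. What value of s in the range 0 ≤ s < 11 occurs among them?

Euclid: 170 = 1·110 + 60; 110 = 1·60 + 50; 60 = 1·50 + 10; 50 = 5·10 + 0 → gcd = 10; 160 = 10·16.
Back-substitution yields 170·(2) + 110·(-3) = 10, so one solution is s = 2·16 = 32, t = -3·16 = -48.
Solutions in s differ by 110/10 = 11; the one in [0, 11) is 32 mod 11 = 10.

10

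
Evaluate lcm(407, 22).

407 = 11 · 37; 22 = 2 · 11
max exponents: 2 · 11 · 37 = 814

814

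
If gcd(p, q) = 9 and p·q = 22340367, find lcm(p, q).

For any two positive integers, gcd × lcm equals their product. Hence lcm = 22340367 / 9 = 2482263.

2482263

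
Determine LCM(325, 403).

10075

325 = 5² · 13; 403 = 13 · 31
max exponents: 5² · 13 · 31 = 10075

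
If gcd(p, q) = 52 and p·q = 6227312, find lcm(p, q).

119756

gcd·lcm = product, so lcm = 6227312/52 = 119756.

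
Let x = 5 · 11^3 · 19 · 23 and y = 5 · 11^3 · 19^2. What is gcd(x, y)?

min exponent per shared prime: 5 · 11^3 · 19 = 126445

126445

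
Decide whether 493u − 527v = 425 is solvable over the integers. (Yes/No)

Yes

By Bézout, 493u − 527v = 425 has integer solutions iff gcd(493, 527) | 425.
Euclid: 527 = 1·493 + 34; 493 = 14·34 + 17; 34 = 2·17 + 0. gcd = 17; 425 mod 17 = 0. Yes.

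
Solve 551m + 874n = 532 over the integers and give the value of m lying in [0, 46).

20

Euclid: 874 = 1·551 + 323; 551 = 1·323 + 228; 323 = 1·228 + 95; 228 = 2·95 + 38; 95 = 2·38 + 19; 38 = 2·19 + 0 → gcd = 19; 532 = 19·28.
Back-substitution yields 551·(-19) + 874·(12) = 19, so one solution is m = -19·28 = -532, n = 12·28 = 336.
Solutions in m differ by 874/19 = 46; the one in [0, 46) is -532 mod 46 = 20.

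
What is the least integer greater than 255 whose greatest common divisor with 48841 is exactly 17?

272

gcd(a, 48841) = 17 forces 17 | a; write a = 17s. Then gcd(17s, 17·2873) = 17·gcd(s, 2873), so need gcd(s, 2873) = 1.
17s > 255 gives s ≥ 16. The least s ≥ 16 coprime to 2873 is 16, so a = 17·16 = 272.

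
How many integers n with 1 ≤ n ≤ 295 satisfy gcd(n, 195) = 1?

195 = 3·5·13. Inclusion–exclusion on these primes:
295 − ⌊295/3⌋ − ⌊295/5⌋ − ⌊295/13⌋ + ⌊295/15⌋ + ⌊295/39⌋ + ⌊295/65⌋ − ⌊295/195⌋ = 145

145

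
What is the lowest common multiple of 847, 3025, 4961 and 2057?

14758975

847 = 7 · 11²; 3025 = 5² · 11²; 4961 = 11² · 41; 2057 = 11² · 17
lcm takes max exponent of each prime: 5² · 7 · 11² · 17 · 41 = 14758975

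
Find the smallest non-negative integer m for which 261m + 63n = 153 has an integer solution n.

3

gcd(261, 63) = 9 (Euclid: 261 = 4·63 + 9; 63 = 7·9 + 0), and 9 | 153.
Extended Euclid: 261·(1) + 63·(-4) = 9. Scale by 17: m₀ = 17.
General solution m = m₀ + 7t; reducing mod 7 gives m = 3 (and n = -10).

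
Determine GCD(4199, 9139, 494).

247

gcd(4199, 9139): 9139 = 2·4199 + 741; 4199 = 5·741 + 494; 741 = 1·494 + 247; 494 = 2·247 + 0 → 247
gcd(247, 494): 494 = 2·247 + 0 → 247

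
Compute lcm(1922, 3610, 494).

1922 = 2 · 31²; 3610 = 2 · 5 · 19²; 494 = 2 · 13 · 19
lcm takes max exponent of each prime: 2 · 5 · 13 · 19² · 31² = 45099730

45099730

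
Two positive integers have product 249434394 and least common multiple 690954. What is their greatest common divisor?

361

gcd·lcm = product, so gcd = 249434394/690954 = 361.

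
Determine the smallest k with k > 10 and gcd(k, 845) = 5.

845 = 5·169. Any k with gcd(k, 845) = 5 is a multiple of 5, say 5s, with s coprime to 169.
Need s > 10/5, so s ≥ 3. First s ≥ 3 with gcd(s, 169) = 1 is s = 3. Thus k = 5·3 = 15.

15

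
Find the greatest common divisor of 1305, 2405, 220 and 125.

gcd(1305, 2405): 2405 = 1·1305 + 1100; 1305 = 1·1100 + 205; 1100 = 5·205 + 75; 205 = 2·75 + 55; 75 = 1·55 + 20; 55 = 2·20 + 15; 20 = 1·15 + 5; 15 = 3·5 + 0 → 5
gcd(5, 220): 220 = 44·5 + 0 → 5
gcd(5, 125): 125 = 25·5 + 0 → 5

5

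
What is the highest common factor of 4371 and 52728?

3

Euclid: 52728 = 12·4371 + 276; 4371 = 15·276 + 231; 276 = 1·231 + 45; 231 = 5·45 + 6; 45 = 7·6 + 3; 6 = 2·3 + 0. Last nonzero remainder: 3.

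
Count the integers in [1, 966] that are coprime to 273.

273 = 3·7·13. Inclusion–exclusion on these primes:
966 − ⌊966/3⌋ − ⌊966/7⌋ − ⌊966/13⌋ + ⌊966/21⌋ + ⌊966/39⌋ + ⌊966/91⌋ − ⌊966/273⌋ = 509

509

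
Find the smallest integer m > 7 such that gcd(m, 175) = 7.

14

175 = 7·25. Any m with gcd(m, 175) = 7 is a multiple of 7, say 7s, with s coprime to 25.
Need s > 7/7, so s ≥ 2. First s ≥ 2 with gcd(s, 25) = 1 is s = 2. Thus m = 7·2 = 14.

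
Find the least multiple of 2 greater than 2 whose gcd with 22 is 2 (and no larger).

Multiples of 2 above 2: 2·2, 2·3, … . Need the cofactor coprime to 22/2 = 11.
Checking s = 2, 3, … the first with gcd(s, 11) = 1 is s = 2, giving 4.

4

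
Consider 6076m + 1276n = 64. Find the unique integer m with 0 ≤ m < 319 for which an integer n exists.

302

Reduce mod 1276: 6076m ≡ 64 (mod 1276). With g = gcd(6076, 1276) = 4 dividing 64, divide through: 1519m ≡ 16 (mod 319).
Since gcd(1519, 319) = 1, m ≡ 16·(1519)⁻¹ ≡ 302 (mod 319). Smallest non-negative: 302.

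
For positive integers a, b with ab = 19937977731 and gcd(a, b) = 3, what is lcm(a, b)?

6645992577

For any two positive integers, gcd × lcm equals their product. Hence lcm = 19937977731 / 3 = 6645992577.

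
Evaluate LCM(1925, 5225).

1925 = 5² · 7 · 11; 5225 = 5² · 11 · 19
max exponents: 5² · 7 · 11 · 19 = 36575

36575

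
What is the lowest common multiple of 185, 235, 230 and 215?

lcm(185, 235) = 185·235/gcd = 43475/5 = 8695
lcm(8695, 230) = 8695·230/gcd = 1999850/5 = 399970
lcm(399970, 215) = 399970·215/gcd = 85993550/5 = 17198710

17198710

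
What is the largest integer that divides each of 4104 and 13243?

19

4104 = 2³ · 3³ · 19
13243 = 17 · 19 · 41
Common: 19 = 19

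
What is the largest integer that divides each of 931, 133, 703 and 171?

19

gcd(931, 133): 931 = 7·133 + 0 → 133
gcd(133, 703): 703 = 5·133 + 38; 133 = 3·38 + 19; 38 = 2·19 + 0 → 19
gcd(19, 171): 171 = 9·19 + 0 → 19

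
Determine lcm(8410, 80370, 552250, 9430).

74892706139250

8410 = 2 · 5 · 29²; 80370 = 2 · 3² · 5 · 19 · 47; 552250 = 2 · 5³ · 47²; 9430 = 2 · 5 · 23 · 41
lcm takes max exponent of each prime: 2 · 3² · 5³ · 19 · 23 · 29² · 41 · 47² = 74892706139250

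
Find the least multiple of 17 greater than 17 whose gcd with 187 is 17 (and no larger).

34

gcd(x, 187) = 17 forces 17 | x; write x = 17s. Then gcd(17s, 17·11) = 17·gcd(s, 11), so need gcd(s, 11) = 1.
17s > 17 gives s ≥ 2. The least s ≥ 2 coprime to 11 is 2, so x = 17·2 = 34.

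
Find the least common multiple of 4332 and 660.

gcd first: 4332 = 6·660 + 372; 660 = 1·372 + 288; 372 = 1·288 + 84; 288 = 3·84 + 36; 84 = 2·36 + 12; 36 = 3·12 + 0 → gcd = 12
lcm = 4332·660/gcd = 2859120/12 = 238260

238260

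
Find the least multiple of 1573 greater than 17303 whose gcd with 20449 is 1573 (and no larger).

Multiples of 1573 above 17303: 1573·12, 1573·13, … . Need the cofactor coprime to 20449/1573 = 13.
Checking s = 12, 13, … the first with gcd(s, 13) = 1 is s = 12, giving 18876.

18876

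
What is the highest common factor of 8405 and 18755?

5

8405 = 5 · 41²
18755 = 5 · 11² · 31
Common: 5 = 5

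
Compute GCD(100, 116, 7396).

gcd(100, 116): 116 = 1·100 + 16; 100 = 6·16 + 4; 16 = 4·4 + 0 → 4
gcd(4, 7396): 7396 = 1849·4 + 0 → 4

4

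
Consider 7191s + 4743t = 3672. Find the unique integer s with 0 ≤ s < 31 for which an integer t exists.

Reduce mod 4743: 7191s ≡ 3672 (mod 4743). With g = gcd(7191, 4743) = 153 dividing 3672, divide through: 47s ≡ 24 (mod 31).
Since gcd(47, 31) = 1, s ≡ 24·(47)⁻¹ ≡ 17 (mod 31). Smallest non-negative: 17.

17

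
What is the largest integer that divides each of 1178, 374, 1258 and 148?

2

1178 = 2 · 19 · 31; 374 = 2 · 11 · 17; 1258 = 2 · 17 · 37; 148 = 2² · 37
gcd takes min exponent of each prime: 2 = 2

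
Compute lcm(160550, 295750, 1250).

28096250

160550 = 2 · 5² · 13² · 19; 295750 = 2 · 5³ · 7 · 13²; 1250 = 2 · 5⁴
lcm takes max exponent of each prime: 2 · 5⁴ · 7 · 13² · 19 = 28096250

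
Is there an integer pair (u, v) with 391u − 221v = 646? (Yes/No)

Yes

By Bézout, 391u − 221v = 646 has integer solutions iff gcd(391, 221) | 646.
Euclid: 391 = 1·221 + 170; 221 = 1·170 + 51; 170 = 3·51 + 17; 51 = 3·17 + 0. gcd = 17; 646 mod 17 = 0. Yes.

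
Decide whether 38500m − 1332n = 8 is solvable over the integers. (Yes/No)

Yes

By Bézout, 38500m − 1332n = 8 has integer solutions iff gcd(38500, 1332) | 8.
Euclid: 38500 = 28·1332 + 1204; 1332 = 1·1204 + 128; 1204 = 9·128 + 52; 128 = 2·52 + 24; 52 = 2·24 + 4; 24 = 6·4 + 0. gcd = 4; 8 mod 4 = 0. Yes.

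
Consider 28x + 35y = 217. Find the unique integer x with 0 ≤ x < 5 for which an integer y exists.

Reduce mod 35: 28x ≡ 217 (mod 35). With g = gcd(28, 35) = 7 dividing 217, divide through: 4x ≡ 31 (mod 5).
Since gcd(4, 5) = 1, x ≡ 31·(4)⁻¹ ≡ 4 (mod 5). Smallest non-negative: 4.

4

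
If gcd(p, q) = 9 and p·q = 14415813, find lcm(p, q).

For any two positive integers, gcd × lcm equals their product. Hence lcm = 14415813 / 9 = 1601757.

1601757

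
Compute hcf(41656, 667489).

Euclid: 667489 = 16·41656 + 993; 41656 = 41·993 + 943; 993 = 1·943 + 50; 943 = 18·50 + 43; 50 = 1·43 + 7; 43 = 6·7 + 1; 7 = 7·1 + 0. Last nonzero remainder: 1.

1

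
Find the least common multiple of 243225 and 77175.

243225 = 3² · 5² · 23 · 47; 77175 = 3² · 5² · 7³
max exponents: 3² · 5² · 7³ · 23 · 47 = 83426175

83426175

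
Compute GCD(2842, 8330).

2842 = 2 · 7² · 29
8330 = 2 · 5 · 7² · 17
Common: 2 · 7² = 98

98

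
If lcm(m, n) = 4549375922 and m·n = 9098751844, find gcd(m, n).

2

From gcd × lcm = mn: gcd = 9098751844 / 4549375922 = 2.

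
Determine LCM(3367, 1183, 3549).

131313

3367 = 7 · 13 · 37; 1183 = 7 · 13²; 3549 = 3 · 7 · 13²
lcm takes max exponent of each prime: 3 · 7 · 13² · 37 = 131313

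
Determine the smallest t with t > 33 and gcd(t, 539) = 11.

539 = 11·49. Any t with gcd(t, 539) = 11 is a multiple of 11, say 11s, with s coprime to 49.
Need s > 33/11, so s ≥ 4. First s ≥ 4 with gcd(s, 49) = 1 is s = 4. Thus t = 11·4 = 44.

44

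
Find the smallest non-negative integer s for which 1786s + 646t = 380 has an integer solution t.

Euclid: 1786 = 2·646 + 494; 646 = 1·494 + 152; 494 = 3·152 + 38; 152 = 4·38 + 0 → gcd = 38; 380 = 38·10.
Back-substitution yields 1786·(4) + 646·(-11) = 38, so one solution is s = 4·10 = 40, t = -11·10 = -110.
Solutions in s differ by 646/38 = 17; the one in [0, 17) is 40 mod 17 = 6.

6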